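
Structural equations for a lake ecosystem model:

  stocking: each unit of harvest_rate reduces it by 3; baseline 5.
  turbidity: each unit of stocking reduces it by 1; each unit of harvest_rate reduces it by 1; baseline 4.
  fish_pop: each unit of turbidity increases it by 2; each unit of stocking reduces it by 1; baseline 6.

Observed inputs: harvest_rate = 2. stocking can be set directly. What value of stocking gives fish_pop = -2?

Intervening on stocking fixes its value directly, overriding its dependence on harvest_rate.
Substituting into the turbidity equation gives turbidity = -stocking + 2.
Substituting into the fish_pop equation gives fish_pop = -3*stocking + 10.
Solve -3*stocking + 10 = -2: stocking = (-2 - 10) / -3 = 4.

stocking = 4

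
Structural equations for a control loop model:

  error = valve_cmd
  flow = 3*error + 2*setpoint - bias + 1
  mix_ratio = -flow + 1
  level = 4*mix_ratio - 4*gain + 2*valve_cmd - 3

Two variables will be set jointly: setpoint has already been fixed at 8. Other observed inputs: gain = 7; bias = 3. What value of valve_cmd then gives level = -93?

With setpoint held at 8:
Substituting into the flow equation gives flow = 3*valve_cmd + 14.
This gives mix_ratio = -3*valve_cmd - 13.
Substituting into the level equation gives level = -10*valve_cmd - 83.
Solve -10*valve_cmd - 83 = -93: valve_cmd = (-93 + 83) / -10 = 1.

valve_cmd = 1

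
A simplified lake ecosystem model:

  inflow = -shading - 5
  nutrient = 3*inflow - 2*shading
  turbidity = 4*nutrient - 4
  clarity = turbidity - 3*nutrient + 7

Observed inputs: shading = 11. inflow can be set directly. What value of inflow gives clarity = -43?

Intervening on inflow fixes its value directly, overriding its dependence on shading.
Substituting into the nutrient equation gives nutrient = 3*inflow - 22.
This gives turbidity = 12*inflow - 92.
Substituting into the clarity equation gives clarity = 3*inflow - 19.
Solve 3*inflow - 19 = -43: inflow = (-43 + 19) / 3 = -8.

inflow = -8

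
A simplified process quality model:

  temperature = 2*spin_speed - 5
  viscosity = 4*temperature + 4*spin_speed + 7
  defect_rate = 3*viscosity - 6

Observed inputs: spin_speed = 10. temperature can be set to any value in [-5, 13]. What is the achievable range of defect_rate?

Intervening on temperature fixes its value directly, overriding its dependence on spin_speed.
Substituting into the viscosity equation gives viscosity = 4*temperature + 47.
Substituting into the defect_rate equation gives defect_rate = 12*temperature + 135.
Linear in temperature, so extremes are at the endpoints: temperature = -5 gives defect_rate = 75; temperature = 13 gives defect_rate = 291.

75 to 291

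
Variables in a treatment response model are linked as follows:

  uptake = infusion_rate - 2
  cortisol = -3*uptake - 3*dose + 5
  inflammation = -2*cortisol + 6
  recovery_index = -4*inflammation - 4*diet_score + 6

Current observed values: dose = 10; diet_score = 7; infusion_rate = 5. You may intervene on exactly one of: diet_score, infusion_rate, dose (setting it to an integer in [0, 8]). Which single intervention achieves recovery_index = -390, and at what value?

set infusion_rate = 8

Intervening on diet_score: recovery_index = -4*diet_score - 290. Reaching -390 requires diet_score = 25, outside [0, 8].
Intervening on infusion_rate: with other inputs at their observed values, recovery_index = -24*infusion_rate - 198. Solving for -390 gives infusion_rate = 8, within [0, 8].
Intervening on dose: recovery_index = -24*dose - 78. Reaching -390 requires dose = 13, outside [0, 8].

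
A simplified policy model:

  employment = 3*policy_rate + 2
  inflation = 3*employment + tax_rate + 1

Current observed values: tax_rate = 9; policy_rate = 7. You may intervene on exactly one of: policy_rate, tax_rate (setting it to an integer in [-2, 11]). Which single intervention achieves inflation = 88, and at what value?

Intervening on policy_rate: with other inputs at their observed values, inflation = 9*policy_rate + 16. Solving for 88 gives policy_rate = 8, within [-2, 11].
Intervening on tax_rate: inflation = tax_rate + 70. Reaching 88 requires tax_rate = 18, outside [-2, 11].

set policy_rate = 8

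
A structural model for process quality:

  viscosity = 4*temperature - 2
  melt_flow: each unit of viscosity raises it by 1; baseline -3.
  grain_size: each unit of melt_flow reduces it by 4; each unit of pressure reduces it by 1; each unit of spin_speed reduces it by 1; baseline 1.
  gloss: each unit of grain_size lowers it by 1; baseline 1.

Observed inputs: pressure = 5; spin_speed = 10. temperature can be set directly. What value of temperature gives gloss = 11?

temperature = 1

Substituting into the melt_flow equation gives melt_flow = 4*temperature - 5.
This gives grain_size = -16*temperature + 6.
This gives gloss = 16*temperature - 5.
Solve 16*temperature - 5 = 11: temperature = (11 + 5) / 16 = 1.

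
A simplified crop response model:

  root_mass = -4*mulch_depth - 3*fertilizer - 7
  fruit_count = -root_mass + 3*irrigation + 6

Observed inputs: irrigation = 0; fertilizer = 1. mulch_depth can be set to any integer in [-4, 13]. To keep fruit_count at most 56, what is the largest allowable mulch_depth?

mulch_depth = 10

Substituting into the root_mass equation gives root_mass = -4*mulch_depth - 10.
Substituting into the fruit_count equation gives fruit_count = 4*mulch_depth + 16.
Require 4*mulch_depth + 16 ≤ 56, so mulch_depth ≤ 10.
The largest integer in [-4, 13] satisfying this is 10.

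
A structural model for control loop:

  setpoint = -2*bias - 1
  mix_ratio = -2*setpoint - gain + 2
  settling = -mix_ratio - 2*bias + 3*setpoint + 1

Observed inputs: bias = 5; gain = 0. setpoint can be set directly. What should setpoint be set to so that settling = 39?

setpoint = 10

Intervening on setpoint fixes its value directly, overriding its dependence on bias.
Substituting into the mix_ratio equation gives mix_ratio = -2*setpoint + 2.
settling becomes 5*setpoint - 11.
Solve 5*setpoint - 11 = 39: setpoint = (39 + 11) / 5 = 10.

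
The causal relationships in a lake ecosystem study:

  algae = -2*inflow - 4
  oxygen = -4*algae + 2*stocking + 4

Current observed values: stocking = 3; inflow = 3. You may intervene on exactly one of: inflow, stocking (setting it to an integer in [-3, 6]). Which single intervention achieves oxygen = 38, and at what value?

Intervening on inflow: oxygen = 8*inflow + 26. Reaching 38 requires inflow = 3/2, not an integer.
Intervening on stocking: with other inputs at their observed values, oxygen = 2*stocking + 44. Solving for 38 gives stocking = -3, within [-3, 6].

set stocking = -3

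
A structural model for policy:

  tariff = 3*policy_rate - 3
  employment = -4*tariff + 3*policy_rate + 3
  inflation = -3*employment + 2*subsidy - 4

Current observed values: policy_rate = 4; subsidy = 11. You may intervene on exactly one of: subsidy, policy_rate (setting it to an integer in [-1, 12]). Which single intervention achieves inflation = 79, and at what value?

Intervening on subsidy: with other inputs at their observed values, inflation = 2*subsidy + 59. Solving for 79 gives subsidy = 10, within [-1, 12].
Intervening on policy_rate: inflation = 27*policy_rate - 27. Reaching 79 requires policy_rate = 106/27, not an integer.

set subsidy = 10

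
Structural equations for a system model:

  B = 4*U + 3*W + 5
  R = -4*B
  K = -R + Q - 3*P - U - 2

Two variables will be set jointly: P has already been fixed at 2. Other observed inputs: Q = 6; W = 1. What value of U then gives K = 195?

With P held at 2:
Substituting into the B equation gives B = 4*U + 8.
Substituting into the R equation gives R = -16*U - 32.
Substituting into the K equation gives K = 15*U + 30.
Solve 15*U + 30 = 195: U = (195 - 30) / 15 = 11.

U = 11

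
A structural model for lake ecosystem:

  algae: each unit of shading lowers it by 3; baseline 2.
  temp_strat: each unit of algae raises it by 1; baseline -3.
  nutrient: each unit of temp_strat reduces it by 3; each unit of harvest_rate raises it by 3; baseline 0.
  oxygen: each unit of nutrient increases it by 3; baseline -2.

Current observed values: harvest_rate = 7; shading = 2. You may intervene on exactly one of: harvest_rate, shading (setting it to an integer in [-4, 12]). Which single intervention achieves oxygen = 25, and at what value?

Intervening on harvest_rate: with other inputs at their observed values, oxygen = 9*harvest_rate + 61. Solving for 25 gives harvest_rate = -4, within [-4, 12].
Intervening on shading: oxygen = 27*shading + 70. Reaching 25 requires shading = -5/3, not an integer.

set harvest_rate = -4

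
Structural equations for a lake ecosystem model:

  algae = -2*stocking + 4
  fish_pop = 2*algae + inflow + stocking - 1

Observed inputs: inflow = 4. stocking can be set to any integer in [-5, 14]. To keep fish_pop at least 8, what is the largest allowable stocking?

Substituting into the fish_pop equation gives fish_pop = -3*stocking + 11.
Require -3*stocking + 11 ≥ 8, so stocking ≤ 1.
The largest integer in [-5, 14] satisfying this is 1.

stocking = 1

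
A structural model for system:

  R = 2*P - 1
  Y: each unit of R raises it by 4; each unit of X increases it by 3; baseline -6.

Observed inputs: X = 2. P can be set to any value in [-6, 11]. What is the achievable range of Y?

Substituting into the Y equation gives Y = 8*P - 4.
Linear in P, so extremes are at the endpoints: P = -6 gives Y = -52; P = 11 gives Y = 84.

-52 to 84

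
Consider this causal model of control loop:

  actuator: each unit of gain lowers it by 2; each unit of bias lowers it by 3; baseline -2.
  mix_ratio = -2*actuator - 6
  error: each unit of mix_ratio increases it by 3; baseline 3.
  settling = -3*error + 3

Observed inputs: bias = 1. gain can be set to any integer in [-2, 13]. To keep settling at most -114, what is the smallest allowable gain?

Substituting into the actuator equation gives actuator = -2*gain - 5.
mix_ratio becomes 4*gain + 4.
Substituting into the error equation gives error = 12*gain + 15.
Substituting into the settling equation gives settling = -36*gain - 42.
Require -36*gain - 42 ≤ -114, so gain ≥ 2.
The smallest integer in [-2, 13] satisfying this is 2.

gain = 2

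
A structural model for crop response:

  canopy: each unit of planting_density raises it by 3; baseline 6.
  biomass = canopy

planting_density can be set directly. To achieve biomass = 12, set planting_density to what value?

planting_density = 2

Substituting into the biomass equation gives biomass = 3*planting_density + 6.
Solve 3*planting_density + 6 = 12: planting_density = (12 - 6) / 3 = 2.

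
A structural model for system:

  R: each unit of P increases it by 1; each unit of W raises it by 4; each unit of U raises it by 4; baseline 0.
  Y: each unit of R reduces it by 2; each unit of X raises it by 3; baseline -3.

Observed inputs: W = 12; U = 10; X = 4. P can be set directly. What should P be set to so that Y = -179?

Substituting into the R equation gives R = P + 88.
Y becomes -2*P - 167.
Solve -2*P - 167 = -179: P = (-179 + 167) / -2 = 6.

P = 6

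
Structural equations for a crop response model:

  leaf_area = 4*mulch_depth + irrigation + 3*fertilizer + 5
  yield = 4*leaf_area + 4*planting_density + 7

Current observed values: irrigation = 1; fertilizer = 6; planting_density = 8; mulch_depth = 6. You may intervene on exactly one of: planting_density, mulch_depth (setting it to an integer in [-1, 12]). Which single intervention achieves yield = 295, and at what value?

set mulch_depth = 10

Intervening on planting_density: yield = 4*planting_density + 199. Reaching 295 requires planting_density = 24, outside [-1, 12].
Intervening on mulch_depth: with other inputs at their observed values, yield = 16*mulch_depth + 135. Solving for 295 gives mulch_depth = 10, within [-1, 12].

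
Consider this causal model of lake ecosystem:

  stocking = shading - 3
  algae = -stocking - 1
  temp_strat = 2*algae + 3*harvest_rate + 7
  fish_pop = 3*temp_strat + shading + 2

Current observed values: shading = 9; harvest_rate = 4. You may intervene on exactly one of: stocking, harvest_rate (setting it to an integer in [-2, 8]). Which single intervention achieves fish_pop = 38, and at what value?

set stocking = 4

Intervening on stocking: with other inputs at their observed values, fish_pop = -6*stocking + 62. Solving for 38 gives stocking = 4, within [-2, 8].
Intervening on harvest_rate: fish_pop = 9*harvest_rate - 10. Reaching 38 requires harvest_rate = 16/3, not an integer.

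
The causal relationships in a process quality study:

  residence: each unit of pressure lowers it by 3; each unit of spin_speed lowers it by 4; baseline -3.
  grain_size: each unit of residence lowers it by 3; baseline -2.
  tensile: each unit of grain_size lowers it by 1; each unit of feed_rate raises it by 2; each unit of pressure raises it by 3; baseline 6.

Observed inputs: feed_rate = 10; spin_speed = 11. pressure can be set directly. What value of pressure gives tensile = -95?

pressure = -3

Substituting into the residence equation gives residence = -3*pressure - 47.
This gives grain_size = 9*pressure + 139.
Substituting into the tensile equation gives tensile = -6*pressure - 113.
Solve -6*pressure - 113 = -95: pressure = (-95 + 113) / -6 = -3.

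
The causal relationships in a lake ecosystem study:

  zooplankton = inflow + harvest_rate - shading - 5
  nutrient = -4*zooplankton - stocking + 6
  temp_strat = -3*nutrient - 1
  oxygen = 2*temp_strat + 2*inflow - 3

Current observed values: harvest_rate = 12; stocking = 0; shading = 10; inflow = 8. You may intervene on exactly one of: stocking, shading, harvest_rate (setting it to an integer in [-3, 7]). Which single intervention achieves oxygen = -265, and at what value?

Intervening on stocking: oxygen = 6*stocking + 95. Reaching -265 requires stocking = -60, outside [-3, 7].
Intervening on shading: oxygen = -24*shading + 335. Reaching -265 requires shading = 25, outside [-3, 7].
Intervening on harvest_rate: with other inputs at their observed values, oxygen = 24*harvest_rate - 193. Solving for -265 gives harvest_rate = -3, within [-3, 7].

set harvest_rate = -3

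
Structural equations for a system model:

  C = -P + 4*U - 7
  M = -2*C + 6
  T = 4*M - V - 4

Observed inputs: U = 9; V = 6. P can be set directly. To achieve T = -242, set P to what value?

P = -3

Substituting into the C equation gives C = -P + 29.
Substituting into the M equation gives M = 2*P - 52.
T becomes 8*P - 218.
Solve 8*P - 218 = -242: P = (-242 + 218) / 8 = -3.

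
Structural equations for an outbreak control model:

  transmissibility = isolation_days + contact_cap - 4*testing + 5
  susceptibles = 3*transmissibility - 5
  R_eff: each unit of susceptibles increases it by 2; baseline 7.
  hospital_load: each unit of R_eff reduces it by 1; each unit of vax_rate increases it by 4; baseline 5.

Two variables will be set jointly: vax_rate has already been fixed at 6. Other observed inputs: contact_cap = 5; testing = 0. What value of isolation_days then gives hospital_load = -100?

isolation_days = 12

With vax_rate held at 6:
Substituting into the transmissibility equation gives transmissibility = isolation_days + 10.
Substituting into the susceptibles equation gives susceptibles = 3*isolation_days + 25.
Substituting into the R_eff equation gives R_eff = 6*isolation_days + 57.
This gives hospital_load = -6*isolation_days - 28.
Solve -6*isolation_days - 28 = -100: isolation_days = (-100 + 28) / -6 = 12.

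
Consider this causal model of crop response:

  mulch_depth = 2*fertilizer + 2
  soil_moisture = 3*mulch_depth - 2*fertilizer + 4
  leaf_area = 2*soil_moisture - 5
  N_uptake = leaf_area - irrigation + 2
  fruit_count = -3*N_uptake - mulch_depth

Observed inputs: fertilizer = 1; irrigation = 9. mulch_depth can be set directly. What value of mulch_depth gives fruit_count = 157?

mulch_depth = -7

Intervening on mulch_depth fixes its value directly, overriding its dependence on fertilizer.
Substituting into the soil_moisture equation gives soil_moisture = 3*mulch_depth + 2.
leaf_area becomes 6*mulch_depth - 1.
This gives N_uptake = 6*mulch_depth - 8.
fruit_count becomes -19*mulch_depth + 24.
Solve -19*mulch_depth + 24 = 157: mulch_depth = (157 - 24) / -19 = -7.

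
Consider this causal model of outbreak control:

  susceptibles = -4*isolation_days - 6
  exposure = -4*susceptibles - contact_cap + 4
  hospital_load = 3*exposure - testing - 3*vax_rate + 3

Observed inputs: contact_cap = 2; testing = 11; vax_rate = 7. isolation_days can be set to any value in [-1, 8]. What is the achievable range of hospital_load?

1 to 433

Substituting into the exposure equation gives exposure = 16*isolation_days + 26.
This gives hospital_load = 48*isolation_days + 49.
Linear in isolation_days, so extremes are at the endpoints: isolation_days = -1 gives hospital_load = 1; isolation_days = 8 gives hospital_load = 433.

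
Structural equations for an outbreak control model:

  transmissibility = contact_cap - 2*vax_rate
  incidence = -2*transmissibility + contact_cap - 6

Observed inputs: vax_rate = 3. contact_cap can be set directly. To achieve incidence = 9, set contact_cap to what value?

contact_cap = -3

Substituting into the transmissibility equation gives transmissibility = contact_cap - 6.
Substituting into the incidence equation gives incidence = -contact_cap + 6.
Solve -contact_cap + 6 = 9: contact_cap = (9 - 6) / -1 = -3.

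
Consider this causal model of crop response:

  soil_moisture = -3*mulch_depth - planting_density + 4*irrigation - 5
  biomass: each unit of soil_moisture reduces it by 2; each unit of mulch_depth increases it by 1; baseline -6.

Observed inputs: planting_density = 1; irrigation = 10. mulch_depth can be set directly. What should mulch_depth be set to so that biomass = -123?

mulch_depth = -7

Substituting into the soil_moisture equation gives soil_moisture = -3*mulch_depth + 34.
Substituting into the biomass equation gives biomass = 7*mulch_depth - 74.
Solve 7*mulch_depth - 74 = -123: mulch_depth = (-123 + 74) / 7 = -7.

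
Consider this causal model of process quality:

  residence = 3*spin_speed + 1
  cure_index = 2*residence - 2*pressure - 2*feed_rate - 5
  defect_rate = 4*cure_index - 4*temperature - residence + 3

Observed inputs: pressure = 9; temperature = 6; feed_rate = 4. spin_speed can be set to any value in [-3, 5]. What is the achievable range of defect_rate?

-201 to -33

Substituting into the cure_index equation gives cure_index = 6*spin_speed - 29.
Substituting into the defect_rate equation gives defect_rate = 21*spin_speed - 138.
Linear in spin_speed, so extremes are at the endpoints: spin_speed = -3 gives defect_rate = -201; spin_speed = 5 gives defect_rate = -33.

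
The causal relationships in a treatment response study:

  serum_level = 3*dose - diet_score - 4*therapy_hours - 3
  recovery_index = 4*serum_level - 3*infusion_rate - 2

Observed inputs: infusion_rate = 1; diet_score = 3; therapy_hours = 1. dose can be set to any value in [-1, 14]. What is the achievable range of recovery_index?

-57 to 123

Substituting into the serum_level equation gives serum_level = 3*dose - 10.
Substituting into the recovery_index equation gives recovery_index = 12*dose - 45.
Linear in dose, so extremes are at the endpoints: dose = -1 gives recovery_index = -57; dose = 14 gives recovery_index = 123.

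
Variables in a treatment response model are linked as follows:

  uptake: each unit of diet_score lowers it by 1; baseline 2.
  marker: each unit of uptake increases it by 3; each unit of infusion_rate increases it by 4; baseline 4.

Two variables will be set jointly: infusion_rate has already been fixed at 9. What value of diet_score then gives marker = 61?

diet_score = -5

With infusion_rate held at 9:
Substituting into the marker equation gives marker = -3*diet_score + 46.
Solve -3*diet_score + 46 = 61: diet_score = (61 - 46) / -3 = -5.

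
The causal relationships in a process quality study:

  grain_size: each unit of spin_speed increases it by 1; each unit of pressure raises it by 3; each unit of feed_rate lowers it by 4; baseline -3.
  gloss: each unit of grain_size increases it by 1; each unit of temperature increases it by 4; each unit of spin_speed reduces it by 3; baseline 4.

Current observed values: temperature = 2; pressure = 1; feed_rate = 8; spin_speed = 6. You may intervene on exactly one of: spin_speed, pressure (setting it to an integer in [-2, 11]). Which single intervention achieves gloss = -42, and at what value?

Intervening on spin_speed: with other inputs at their observed values, gloss = -2*spin_speed - 20. Solving for -42 gives spin_speed = 11, within [-2, 11].
Intervening on pressure: gloss = 3*pressure - 35. Reaching -42 requires pressure = -7/3, not an integer.

set spin_speed = 11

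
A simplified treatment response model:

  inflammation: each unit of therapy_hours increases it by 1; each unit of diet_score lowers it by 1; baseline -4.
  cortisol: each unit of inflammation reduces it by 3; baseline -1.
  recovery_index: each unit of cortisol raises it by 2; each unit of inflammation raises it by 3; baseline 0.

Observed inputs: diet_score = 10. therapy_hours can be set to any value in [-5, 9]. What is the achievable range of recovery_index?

13 to 55

Substituting into the inflammation equation gives inflammation = therapy_hours - 14.
Substituting into the cortisol equation gives cortisol = -3*therapy_hours + 41.
recovery_index becomes -3*therapy_hours + 40.
Linear in therapy_hours, so extremes are at the endpoints: therapy_hours = -5 gives recovery_index = 55; therapy_hours = 9 gives recovery_index = 13.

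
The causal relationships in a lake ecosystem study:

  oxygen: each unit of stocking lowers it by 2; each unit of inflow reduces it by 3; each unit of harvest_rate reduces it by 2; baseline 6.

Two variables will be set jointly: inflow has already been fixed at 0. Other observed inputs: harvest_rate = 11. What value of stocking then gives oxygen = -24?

With inflow held at 0:
Substituting into the oxygen equation gives oxygen = -2*stocking - 16.
Solve -2*stocking - 16 = -24: stocking = (-24 + 16) / -2 = 4.

stocking = 4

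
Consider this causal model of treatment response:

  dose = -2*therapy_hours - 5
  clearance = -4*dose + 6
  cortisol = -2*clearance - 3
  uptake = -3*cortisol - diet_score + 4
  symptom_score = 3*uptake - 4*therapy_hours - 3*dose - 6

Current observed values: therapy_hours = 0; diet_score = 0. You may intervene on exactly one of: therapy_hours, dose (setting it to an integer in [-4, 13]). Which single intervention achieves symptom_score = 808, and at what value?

Intervening on therapy_hours: with other inputs at their observed values, symptom_score = 146*therapy_hours + 516. Solving for 808 gives therapy_hours = 2, within [-4, 13].
Intervening on dose: symptom_score = -75*dose + 141. Reaching 808 requires dose = -667/75, not an integer.

set therapy_hours = 2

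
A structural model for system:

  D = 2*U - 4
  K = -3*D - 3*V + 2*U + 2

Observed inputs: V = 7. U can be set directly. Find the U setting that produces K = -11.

U = 1

Substituting into the K equation gives K = -4*U - 7.
Solve -4*U - 7 = -11: U = (-11 + 7) / -4 = 1.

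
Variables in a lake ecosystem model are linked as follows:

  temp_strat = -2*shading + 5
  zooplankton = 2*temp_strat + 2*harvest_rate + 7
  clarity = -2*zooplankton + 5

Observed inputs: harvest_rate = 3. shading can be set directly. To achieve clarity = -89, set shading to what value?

shading = -6

Substituting into the zooplankton equation gives zooplankton = -4*shading + 23.
So clarity = 8*shading - 41.
Solve 8*shading - 41 = -89: shading = (-89 + 41) / 8 = -6.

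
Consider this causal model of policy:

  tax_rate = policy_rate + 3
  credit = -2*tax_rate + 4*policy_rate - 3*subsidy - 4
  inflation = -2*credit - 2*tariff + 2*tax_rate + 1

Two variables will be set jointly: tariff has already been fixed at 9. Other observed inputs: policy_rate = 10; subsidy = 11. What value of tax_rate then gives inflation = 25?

With tariff held at 9:
Intervening on tax_rate fixes its value directly, overriding its dependence on policy_rate.
Substituting into the credit equation gives credit = -2*tax_rate + 3.
Substituting into the inflation equation gives inflation = 6*tax_rate - 23.
Solve 6*tax_rate - 23 = 25: tax_rate = (25 + 23) / 6 = 8.

tax_rate = 8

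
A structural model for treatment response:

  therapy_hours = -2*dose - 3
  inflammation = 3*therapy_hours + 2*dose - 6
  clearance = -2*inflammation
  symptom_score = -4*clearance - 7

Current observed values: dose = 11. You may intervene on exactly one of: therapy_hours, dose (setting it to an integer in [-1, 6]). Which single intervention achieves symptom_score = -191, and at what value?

Intervening on therapy_hours: symptom_score = 24*therapy_hours + 121. Reaching -191 requires therapy_hours = -13, outside [-1, 6].
Intervening on dose: with other inputs at their observed values, symptom_score = -32*dose - 127. Solving for -191 gives dose = 2, within [-1, 6].

set dose = 2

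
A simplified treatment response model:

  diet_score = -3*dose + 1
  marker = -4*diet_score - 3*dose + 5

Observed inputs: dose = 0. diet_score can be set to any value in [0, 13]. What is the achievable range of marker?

Intervening on diet_score fixes its value directly, overriding its dependence on dose.
Substituting into the marker equation gives marker = -4*diet_score + 5.
Linear in diet_score, so extremes are at the endpoints: diet_score = 0 gives marker = 5; diet_score = 13 gives marker = -47.

-47 to 5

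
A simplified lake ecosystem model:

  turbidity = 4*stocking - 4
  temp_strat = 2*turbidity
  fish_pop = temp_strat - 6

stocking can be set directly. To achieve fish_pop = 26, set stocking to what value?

stocking = 5

Substituting into the temp_strat equation gives temp_strat = 8*stocking - 8.
This gives fish_pop = 8*stocking - 14.
Solve 8*stocking - 14 = 26: stocking = (26 + 14) / 8 = 5.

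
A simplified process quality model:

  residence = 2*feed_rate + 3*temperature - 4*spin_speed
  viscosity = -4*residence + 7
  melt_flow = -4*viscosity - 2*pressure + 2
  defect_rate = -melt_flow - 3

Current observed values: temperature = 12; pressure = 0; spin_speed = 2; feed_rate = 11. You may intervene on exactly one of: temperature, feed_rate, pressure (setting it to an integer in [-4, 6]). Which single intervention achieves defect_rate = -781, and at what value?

set pressure = -2

Intervening on temperature: defect_rate = -48*temperature - 201. Reaching -781 requires temperature = 145/12, not an integer.
Intervening on feed_rate: defect_rate = -32*feed_rate - 425. Reaching -781 requires feed_rate = 89/8, not an integer.
Intervening on pressure: with other inputs at their observed values, defect_rate = 2*pressure - 777. Solving for -781 gives pressure = -2, within [-4, 6].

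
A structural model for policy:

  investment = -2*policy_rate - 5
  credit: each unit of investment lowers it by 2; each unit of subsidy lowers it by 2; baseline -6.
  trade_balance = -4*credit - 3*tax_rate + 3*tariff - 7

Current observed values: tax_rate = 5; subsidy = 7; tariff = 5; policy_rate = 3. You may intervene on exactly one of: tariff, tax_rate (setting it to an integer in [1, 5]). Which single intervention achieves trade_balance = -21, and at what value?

set tariff = 3

Intervening on tariff: with other inputs at their observed values, trade_balance = 3*tariff - 30. Solving for -21 gives tariff = 3, within [1, 5].
Intervening on tax_rate: trade_balance = -3*tax_rate. Reaching -21 requires tax_rate = 7, outside [1, 5].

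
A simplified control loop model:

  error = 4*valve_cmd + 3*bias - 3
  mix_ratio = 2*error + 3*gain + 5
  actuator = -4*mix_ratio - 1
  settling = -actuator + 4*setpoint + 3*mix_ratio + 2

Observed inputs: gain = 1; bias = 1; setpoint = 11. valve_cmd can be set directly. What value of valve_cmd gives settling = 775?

Substituting into the error equation gives error = 4*valve_cmd.
So mix_ratio = 8*valve_cmd + 8.
actuator becomes -32*valve_cmd - 33.
Substituting into the settling equation gives settling = 56*valve_cmd + 103.
Solve 56*valve_cmd + 103 = 775: valve_cmd = (775 - 103) / 56 = 12.

valve_cmd = 12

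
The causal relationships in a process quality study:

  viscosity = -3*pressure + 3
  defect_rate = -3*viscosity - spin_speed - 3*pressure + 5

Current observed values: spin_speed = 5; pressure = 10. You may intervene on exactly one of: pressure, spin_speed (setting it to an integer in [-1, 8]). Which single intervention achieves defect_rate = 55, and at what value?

Intervening on pressure: defect_rate = 6*pressure - 9. Reaching 55 requires pressure = 32/3, not an integer.
Intervening on spin_speed: with other inputs at their observed values, defect_rate = -spin_speed + 56. Solving for 55 gives spin_speed = 1, within [-1, 8].

set spin_speed = 1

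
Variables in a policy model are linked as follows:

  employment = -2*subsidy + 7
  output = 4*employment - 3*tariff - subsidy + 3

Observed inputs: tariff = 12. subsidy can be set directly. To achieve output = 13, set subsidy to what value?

subsidy = -2

Substituting into the output equation gives output = -9*subsidy - 5.
Solve -9*subsidy - 5 = 13: subsidy = (13 + 5) / -9 = -2.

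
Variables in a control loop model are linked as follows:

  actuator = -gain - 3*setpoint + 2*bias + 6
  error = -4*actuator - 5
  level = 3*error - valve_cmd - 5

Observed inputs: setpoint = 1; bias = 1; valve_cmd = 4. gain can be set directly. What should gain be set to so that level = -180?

gain = -8

Substituting into the actuator equation gives actuator = -gain + 5.
This gives error = 4*gain - 25.
This gives level = 12*gain - 84.
Solve 12*gain - 84 = -180: gain = (-180 + 84) / 12 = -8.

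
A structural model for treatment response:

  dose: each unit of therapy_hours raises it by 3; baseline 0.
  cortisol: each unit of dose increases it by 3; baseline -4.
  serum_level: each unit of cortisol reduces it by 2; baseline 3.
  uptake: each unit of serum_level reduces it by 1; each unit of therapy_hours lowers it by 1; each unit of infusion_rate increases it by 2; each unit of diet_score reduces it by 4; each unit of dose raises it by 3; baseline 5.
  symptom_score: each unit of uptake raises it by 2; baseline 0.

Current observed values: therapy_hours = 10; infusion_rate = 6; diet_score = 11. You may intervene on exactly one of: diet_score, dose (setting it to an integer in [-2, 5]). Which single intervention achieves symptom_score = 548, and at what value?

set diet_score = -2

Intervening on diet_score: with other inputs at their observed values, symptom_score = -8*diet_score + 532. Solving for 548 gives diet_score = -2, within [-2, 5].
Intervening on dose: symptom_score = 18*dose - 96. Reaching 548 requires dose = 322/9, not an integer.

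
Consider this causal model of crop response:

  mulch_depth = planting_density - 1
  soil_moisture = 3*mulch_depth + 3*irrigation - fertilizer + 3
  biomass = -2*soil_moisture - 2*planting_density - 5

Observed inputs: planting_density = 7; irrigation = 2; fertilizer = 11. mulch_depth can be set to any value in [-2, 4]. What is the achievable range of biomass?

Intervening on mulch_depth fixes its value directly, overriding its dependence on planting_density.
Substituting into the soil_moisture equation gives soil_moisture = 3*mulch_depth - 2.
biomass becomes -6*mulch_depth - 15.
Linear in mulch_depth, so extremes are at the endpoints: mulch_depth = -2 gives biomass = -3; mulch_depth = 4 gives biomass = -39.

-39 to -3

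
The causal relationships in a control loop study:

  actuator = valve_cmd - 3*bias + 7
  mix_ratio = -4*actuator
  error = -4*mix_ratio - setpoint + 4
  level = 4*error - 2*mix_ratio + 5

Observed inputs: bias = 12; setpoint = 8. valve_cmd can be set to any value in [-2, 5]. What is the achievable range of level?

-2243 to -1739

Substituting into the actuator equation gives actuator = valve_cmd - 29.
This gives mix_ratio = -4*valve_cmd + 116.
Substituting into the error equation gives error = 16*valve_cmd - 468.
This gives level = 72*valve_cmd - 2099.
Linear in valve_cmd, so extremes are at the endpoints: valve_cmd = -2 gives level = -2243; valve_cmd = 5 gives level = -1739.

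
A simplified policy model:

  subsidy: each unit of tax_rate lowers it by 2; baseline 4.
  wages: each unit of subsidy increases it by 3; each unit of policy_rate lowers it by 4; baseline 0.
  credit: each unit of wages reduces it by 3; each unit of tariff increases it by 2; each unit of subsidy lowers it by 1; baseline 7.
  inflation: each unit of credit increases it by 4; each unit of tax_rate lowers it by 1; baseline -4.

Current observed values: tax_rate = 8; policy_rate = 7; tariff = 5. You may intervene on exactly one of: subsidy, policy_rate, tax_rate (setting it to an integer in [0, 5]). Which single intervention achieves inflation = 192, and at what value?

Intervening on subsidy: with other inputs at their observed values, inflation = -40*subsidy + 392. Solving for 192 gives subsidy = 5, within [0, 5].
Intervening on policy_rate: inflation = 48*policy_rate + 536. Reaching 192 requires policy_rate = -43/6, not an integer.
Intervening on tax_rate: inflation = 79*tax_rate + 240. Reaching 192 requires tax_rate = -48/79, not an integer.

set subsidy = 5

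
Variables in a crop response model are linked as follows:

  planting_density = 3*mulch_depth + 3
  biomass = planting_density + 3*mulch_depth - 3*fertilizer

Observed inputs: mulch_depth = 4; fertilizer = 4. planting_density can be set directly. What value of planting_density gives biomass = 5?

planting_density = 5

Intervening on planting_density fixes its value directly, overriding its dependence on mulch_depth.
Substituting into the biomass equation gives biomass = planting_density.
Solve planting_density = 5: planting_density = 5 / 1 = 5.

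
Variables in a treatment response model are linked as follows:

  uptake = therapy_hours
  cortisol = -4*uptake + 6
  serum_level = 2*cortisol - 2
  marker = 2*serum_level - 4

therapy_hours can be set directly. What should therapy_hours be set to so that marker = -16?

Substituting into the cortisol equation gives cortisol = -4*therapy_hours + 6.
serum_level becomes -8*therapy_hours + 10.
So marker = -16*therapy_hours + 16.
Solve -16*therapy_hours + 16 = -16: therapy_hours = (-16 - 16) / -16 = 2.

therapy_hours = 2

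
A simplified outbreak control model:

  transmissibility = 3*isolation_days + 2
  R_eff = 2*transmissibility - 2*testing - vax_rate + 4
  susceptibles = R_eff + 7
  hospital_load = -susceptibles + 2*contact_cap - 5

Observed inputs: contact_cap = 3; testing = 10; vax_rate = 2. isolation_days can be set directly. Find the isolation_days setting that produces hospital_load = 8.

isolation_days = 0

Substituting into the R_eff equation gives R_eff = 6*isolation_days - 14.
This gives susceptibles = 6*isolation_days - 7.
hospital_load becomes -6*isolation_days + 8.
Solve -6*isolation_days + 8 = 8: isolation_days = (8 - 8) / -6 = 0.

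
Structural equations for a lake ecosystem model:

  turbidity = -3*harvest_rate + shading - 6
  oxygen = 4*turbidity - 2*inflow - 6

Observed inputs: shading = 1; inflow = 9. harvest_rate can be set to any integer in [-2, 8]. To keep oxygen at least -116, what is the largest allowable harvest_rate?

harvest_rate = 6

Substituting into the turbidity equation gives turbidity = -3*harvest_rate - 5.
oxygen becomes -12*harvest_rate - 44.
Require -12*harvest_rate - 44 ≥ -116, so harvest_rate ≤ 6.
The largest integer in [-2, 8] satisfying this is 6.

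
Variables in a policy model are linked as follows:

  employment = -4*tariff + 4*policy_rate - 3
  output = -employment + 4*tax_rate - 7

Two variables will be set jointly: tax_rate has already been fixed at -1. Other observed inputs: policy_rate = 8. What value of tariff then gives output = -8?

tariff = 8

With tax_rate held at -1:
Substituting into the employment equation gives employment = -4*tariff + 29.
output becomes 4*tariff - 40.
Solve 4*tariff - 40 = -8: tariff = (-8 + 40) / 4 = 8.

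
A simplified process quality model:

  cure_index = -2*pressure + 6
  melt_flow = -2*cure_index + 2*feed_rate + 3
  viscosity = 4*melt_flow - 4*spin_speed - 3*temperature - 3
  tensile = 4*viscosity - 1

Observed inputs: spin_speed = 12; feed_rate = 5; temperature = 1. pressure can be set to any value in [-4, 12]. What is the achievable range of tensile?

-457 to 567

Substituting into the melt_flow equation gives melt_flow = 4*pressure + 1.
Substituting into the viscosity equation gives viscosity = 16*pressure - 50.
This gives tensile = 64*pressure - 201.
Linear in pressure, so extremes are at the endpoints: pressure = -4 gives tensile = -457; pressure = 12 gives tensile = 567.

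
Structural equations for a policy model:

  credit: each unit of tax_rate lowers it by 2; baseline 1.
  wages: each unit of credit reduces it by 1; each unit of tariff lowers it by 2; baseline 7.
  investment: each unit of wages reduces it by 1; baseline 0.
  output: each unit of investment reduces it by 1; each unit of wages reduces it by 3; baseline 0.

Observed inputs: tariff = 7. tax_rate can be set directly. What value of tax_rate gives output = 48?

Substituting into the wages equation gives wages = 2*tax_rate - 8.
investment becomes -2*tax_rate + 8.
So output = -4*tax_rate + 16.
Solve -4*tax_rate + 16 = 48: tax_rate = (48 - 16) / -4 = -8.

tax_rate = -8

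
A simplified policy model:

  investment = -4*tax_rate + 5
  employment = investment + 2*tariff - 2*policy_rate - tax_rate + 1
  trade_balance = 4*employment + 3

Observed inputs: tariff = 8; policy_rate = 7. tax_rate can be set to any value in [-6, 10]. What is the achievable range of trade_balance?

-165 to 155

Substituting into the employment equation gives employment = -5*tax_rate + 8.
So trade_balance = -20*tax_rate + 35.
Linear in tax_rate, so extremes are at the endpoints: tax_rate = -6 gives trade_balance = 155; tax_rate = 10 gives trade_balance = -165.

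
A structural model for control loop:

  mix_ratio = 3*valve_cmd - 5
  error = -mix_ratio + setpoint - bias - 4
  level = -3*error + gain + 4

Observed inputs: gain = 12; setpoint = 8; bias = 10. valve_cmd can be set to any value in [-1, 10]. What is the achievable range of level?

Substituting into the error equation gives error = -3*valve_cmd - 1.
Substituting into the level equation gives level = 9*valve_cmd + 19.
Linear in valve_cmd, so extremes are at the endpoints: valve_cmd = -1 gives level = 10; valve_cmd = 10 gives level = 109.

10 to 109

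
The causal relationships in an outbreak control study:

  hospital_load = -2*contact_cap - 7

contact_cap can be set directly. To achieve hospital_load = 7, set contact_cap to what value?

contact_cap = -7

Solve -2*contact_cap - 7 = 7: contact_cap = (7 + 7) / -2 = -7.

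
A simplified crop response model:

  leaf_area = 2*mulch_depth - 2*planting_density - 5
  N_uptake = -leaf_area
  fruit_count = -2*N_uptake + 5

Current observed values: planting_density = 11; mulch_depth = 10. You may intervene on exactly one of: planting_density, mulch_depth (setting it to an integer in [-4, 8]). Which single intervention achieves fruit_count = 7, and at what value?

Intervening on planting_density: with other inputs at their observed values, fruit_count = -4*planting_density + 35. Solving for 7 gives planting_density = 7, within [-4, 8].
Intervening on mulch_depth: fruit_count = 4*mulch_depth - 49. Reaching 7 requires mulch_depth = 14, outside [-4, 8].

set planting_density = 7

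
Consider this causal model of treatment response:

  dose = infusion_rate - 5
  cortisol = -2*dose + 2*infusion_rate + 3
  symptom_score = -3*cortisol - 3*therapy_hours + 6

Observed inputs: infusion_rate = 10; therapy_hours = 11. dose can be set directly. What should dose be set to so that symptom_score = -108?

dose = -2

Intervening on dose fixes its value directly, overriding its dependence on infusion_rate.
Substituting into the cortisol equation gives cortisol = -2*dose + 23.
Substituting into the symptom_score equation gives symptom_score = 6*dose - 96.
Solve 6*dose - 96 = -108: dose = (-108 + 96) / 6 = -2.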